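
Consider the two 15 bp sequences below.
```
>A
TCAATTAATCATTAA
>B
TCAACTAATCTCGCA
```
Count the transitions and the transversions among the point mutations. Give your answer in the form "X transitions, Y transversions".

2 transitions, 3 transversions

Transitions (purine↔purine or pyrimidine↔pyrimidine): 5 T→C, 12 T→C.
Transversions (purine↔pyrimidine): 11 A→T, 13 T→G, 14 A→C.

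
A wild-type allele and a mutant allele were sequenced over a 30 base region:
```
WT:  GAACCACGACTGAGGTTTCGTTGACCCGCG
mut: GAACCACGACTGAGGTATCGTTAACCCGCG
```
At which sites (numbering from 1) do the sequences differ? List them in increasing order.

17, 23

Differences at site 17 (T→A), site 23 (G→A).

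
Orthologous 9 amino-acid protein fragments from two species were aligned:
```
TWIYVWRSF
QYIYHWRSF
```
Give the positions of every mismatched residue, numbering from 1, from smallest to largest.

1, 2, 5

Differences at position 1 (T→Q), position 2 (W→Y), position 5 (V→H).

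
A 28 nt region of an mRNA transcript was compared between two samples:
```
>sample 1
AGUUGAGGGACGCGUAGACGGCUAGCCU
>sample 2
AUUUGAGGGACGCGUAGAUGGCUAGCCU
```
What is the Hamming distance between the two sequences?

2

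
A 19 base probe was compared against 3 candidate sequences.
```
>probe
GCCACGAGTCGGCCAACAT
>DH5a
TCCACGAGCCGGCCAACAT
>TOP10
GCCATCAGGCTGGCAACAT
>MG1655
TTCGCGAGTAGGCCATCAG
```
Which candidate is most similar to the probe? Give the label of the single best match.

DH5a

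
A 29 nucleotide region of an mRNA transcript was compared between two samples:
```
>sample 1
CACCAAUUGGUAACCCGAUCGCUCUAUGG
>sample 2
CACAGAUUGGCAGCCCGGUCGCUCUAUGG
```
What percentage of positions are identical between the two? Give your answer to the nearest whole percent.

5 positions differ (4, 5, 11, 13, 18), so 24 of 29 match: 24/29 = 82.76%.

83%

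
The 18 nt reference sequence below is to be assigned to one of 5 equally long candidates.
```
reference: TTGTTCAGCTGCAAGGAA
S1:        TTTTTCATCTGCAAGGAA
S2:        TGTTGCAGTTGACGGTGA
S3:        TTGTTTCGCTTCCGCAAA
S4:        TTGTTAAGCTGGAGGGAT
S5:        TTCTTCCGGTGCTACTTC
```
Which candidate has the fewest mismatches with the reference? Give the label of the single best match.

S1 differs at 2 sites; S2 differs at 9 sites; S3 differs at 7 sites; S4 differs at 4 sites; S5 differs at 8 sites. The closest is S1.

S1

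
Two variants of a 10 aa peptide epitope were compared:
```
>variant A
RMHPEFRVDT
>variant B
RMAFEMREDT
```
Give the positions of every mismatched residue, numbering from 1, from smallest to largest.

Differences at position 3 (H→A), position 4 (P→F), position 6 (F→M), position 8 (V→E).

3, 4, 6, 8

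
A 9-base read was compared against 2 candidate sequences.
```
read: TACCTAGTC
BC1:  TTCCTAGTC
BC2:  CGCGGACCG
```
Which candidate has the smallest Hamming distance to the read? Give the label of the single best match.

BC1 differs at 1 site; BC2 differs at 7 sites. The closest is BC1.

BC1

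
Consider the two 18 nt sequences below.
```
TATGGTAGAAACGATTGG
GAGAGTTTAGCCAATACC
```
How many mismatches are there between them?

11

Comparing position by position, 11 bases differ: 1 (T/G), 3 (T/G), 4 (G/A), 7 (A/T), 8 (G/T), 10 (A/G), 11 (A/C), 13 (G/A), 16 (T/A), 17 (G/C), 18 (G/C).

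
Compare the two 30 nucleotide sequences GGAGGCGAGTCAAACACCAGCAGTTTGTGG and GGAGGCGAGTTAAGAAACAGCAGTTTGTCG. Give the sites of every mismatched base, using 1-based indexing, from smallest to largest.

11, 14, 15, 17, 29

Differences at site 11 (C→T), site 14 (A→G), site 15 (C→A), site 17 (C→A), site 29 (G→C).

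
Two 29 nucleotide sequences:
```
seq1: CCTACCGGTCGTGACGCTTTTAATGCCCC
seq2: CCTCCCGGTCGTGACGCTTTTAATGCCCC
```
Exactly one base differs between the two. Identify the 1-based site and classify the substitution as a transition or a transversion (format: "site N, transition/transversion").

site 4, transversion

Site 4 changes A→C. A is a purine and C is a pyrimidine, so this is a transversion.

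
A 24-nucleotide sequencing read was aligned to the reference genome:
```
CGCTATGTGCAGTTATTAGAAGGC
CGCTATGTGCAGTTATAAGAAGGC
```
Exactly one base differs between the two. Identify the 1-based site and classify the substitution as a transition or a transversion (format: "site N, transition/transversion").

The sequences differ only at site 17: T→A (pyrimidine→purine), a transversion.

site 17, transversion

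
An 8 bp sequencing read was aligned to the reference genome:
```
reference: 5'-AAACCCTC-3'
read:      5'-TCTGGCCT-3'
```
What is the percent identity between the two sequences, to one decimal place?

12.5%

Mismatches at positions 1, 2, 3, 4, 5, 7, 8 (1-based): 7 of 8.
Identical positions: 1/8 = 12.5% → 12.5%.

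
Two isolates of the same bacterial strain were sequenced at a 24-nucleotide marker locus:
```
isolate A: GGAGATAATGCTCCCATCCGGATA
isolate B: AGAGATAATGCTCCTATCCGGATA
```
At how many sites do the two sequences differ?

2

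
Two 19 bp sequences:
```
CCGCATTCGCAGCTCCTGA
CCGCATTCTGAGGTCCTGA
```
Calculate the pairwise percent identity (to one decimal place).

Mismatches at positions 9, 10, 13 (1-based): 3 of 19.
Identical positions: 16/19 = 84.21% → 84.2%.

84.2%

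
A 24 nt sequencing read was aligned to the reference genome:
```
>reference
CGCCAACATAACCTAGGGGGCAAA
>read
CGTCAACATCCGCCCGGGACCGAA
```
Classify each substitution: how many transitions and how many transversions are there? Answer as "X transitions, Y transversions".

4 transitions, 5 transversions

Transitions (purine↔purine or pyrimidine↔pyrimidine): 3 C→T, 14 T→C, 19 G→A, 22 A→G.
Transversions (purine↔pyrimidine): 10 A→C, 11 A→C, 12 C→G, 15 A→C, 20 G→C.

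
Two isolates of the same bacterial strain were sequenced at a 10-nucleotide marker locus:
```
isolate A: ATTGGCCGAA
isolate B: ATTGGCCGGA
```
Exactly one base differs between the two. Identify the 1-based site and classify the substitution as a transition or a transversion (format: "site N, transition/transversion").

site 9, transition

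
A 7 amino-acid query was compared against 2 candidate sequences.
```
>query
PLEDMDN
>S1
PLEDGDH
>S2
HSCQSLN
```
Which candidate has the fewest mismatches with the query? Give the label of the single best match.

S1 differs at 2 positions; S2 differs at 6 positions. The closest is S1.

S1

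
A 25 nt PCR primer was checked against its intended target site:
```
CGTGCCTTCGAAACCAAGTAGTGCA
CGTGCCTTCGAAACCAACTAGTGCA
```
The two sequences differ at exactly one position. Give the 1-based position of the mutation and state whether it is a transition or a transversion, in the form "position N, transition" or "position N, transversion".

The sequences differ only at position 18: G→C (purine→pyrimidine), a transversion.

position 18, transversion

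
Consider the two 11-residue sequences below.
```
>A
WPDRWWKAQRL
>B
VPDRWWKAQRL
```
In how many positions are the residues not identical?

Mismatches (1-based): position 1: W→V.

1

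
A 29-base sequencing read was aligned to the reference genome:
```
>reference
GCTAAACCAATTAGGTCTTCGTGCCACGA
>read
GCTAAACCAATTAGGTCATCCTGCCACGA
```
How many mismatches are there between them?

The sequences differ at bases 18, 21 (1-based) — 2 in total.

2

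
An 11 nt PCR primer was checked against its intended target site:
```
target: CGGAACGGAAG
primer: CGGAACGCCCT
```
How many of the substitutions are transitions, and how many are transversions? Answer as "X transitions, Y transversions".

0 transitions, 4 transversions

Mismatches (1-based):
position 8: G→C (purine→pyrimidine, transversion)
position 9: A→C (purine→pyrimidine, transversion)
position 10: A→C (purine→pyrimidine, transversion)
position 11: G→T (purine→pyrimidine, transversion)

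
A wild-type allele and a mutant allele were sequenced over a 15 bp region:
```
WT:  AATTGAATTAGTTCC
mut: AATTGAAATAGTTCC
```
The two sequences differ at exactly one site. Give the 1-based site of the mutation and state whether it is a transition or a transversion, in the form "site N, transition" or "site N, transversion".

The sequences differ only at site 8: T→A (pyrimidine→purine), a transversion.

site 8, transversion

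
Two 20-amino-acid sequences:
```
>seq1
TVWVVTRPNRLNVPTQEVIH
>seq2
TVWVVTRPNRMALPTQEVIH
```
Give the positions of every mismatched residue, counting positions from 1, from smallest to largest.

Scanning 1-based: 11: L/M; 12: N/A; 13: V/L.

11, 12, 13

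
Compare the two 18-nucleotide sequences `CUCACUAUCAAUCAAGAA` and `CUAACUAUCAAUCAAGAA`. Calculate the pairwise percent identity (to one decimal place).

94.4%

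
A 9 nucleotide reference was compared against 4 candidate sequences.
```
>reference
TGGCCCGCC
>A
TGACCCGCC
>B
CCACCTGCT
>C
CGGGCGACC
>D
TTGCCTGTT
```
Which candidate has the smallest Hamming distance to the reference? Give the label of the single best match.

A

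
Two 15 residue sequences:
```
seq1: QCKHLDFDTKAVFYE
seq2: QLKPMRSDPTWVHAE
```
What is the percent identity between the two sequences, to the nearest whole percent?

33%

Mismatches at positions 2, 4, 5, 6, 7, 9, 10, 11, 13, 14 (1-based): 10 of 15.
Identical positions: 5/15 = 33.33% → 33%.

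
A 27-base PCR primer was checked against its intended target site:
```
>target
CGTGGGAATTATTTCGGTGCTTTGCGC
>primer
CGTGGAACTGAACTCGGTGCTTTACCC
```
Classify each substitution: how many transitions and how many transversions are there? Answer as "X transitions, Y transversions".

Mismatches (1-based):
site 6: G→A (purine→purine, transition)
site 8: A→C (purine→pyrimidine, transversion)
site 10: T→G (pyrimidine→purine, transversion)
site 12: T→A (pyrimidine→purine, transversion)
site 13: T→C (pyrimidine→pyrimidine, transition)
site 24: G→A (purine→purine, transition)
site 26: G→C (purine→pyrimidine, transversion)

3 transitions, 4 transversions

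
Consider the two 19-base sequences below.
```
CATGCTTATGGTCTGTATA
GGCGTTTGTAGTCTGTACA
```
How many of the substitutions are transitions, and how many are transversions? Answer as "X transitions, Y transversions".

6 transitions, 1 transversion

Transitions (purine↔purine or pyrimidine↔pyrimidine): 2 A→G, 3 T→C, 5 C→T, 8 A→G, 10 G→A, 18 T→C.
Transversions (purine↔pyrimidine): 1 C→G.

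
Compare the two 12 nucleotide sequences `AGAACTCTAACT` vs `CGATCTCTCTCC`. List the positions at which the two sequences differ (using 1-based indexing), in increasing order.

Scanning 1-based: 1: A/C; 4: A/T; 9: A/C; 10: A/T; 12: T/C.

1, 4, 9, 10, 12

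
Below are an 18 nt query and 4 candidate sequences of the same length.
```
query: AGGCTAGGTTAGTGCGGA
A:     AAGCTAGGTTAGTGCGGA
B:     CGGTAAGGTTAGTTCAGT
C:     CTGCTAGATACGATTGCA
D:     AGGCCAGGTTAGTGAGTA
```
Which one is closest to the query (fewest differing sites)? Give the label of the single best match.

Hamming distances to query — A: 1; B: 6; C: 9; D: 3.
Smallest is A with 1 mismatch.

A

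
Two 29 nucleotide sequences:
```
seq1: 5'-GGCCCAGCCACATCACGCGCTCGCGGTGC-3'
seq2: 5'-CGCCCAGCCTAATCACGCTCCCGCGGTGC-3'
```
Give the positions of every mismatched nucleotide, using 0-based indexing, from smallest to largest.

0, 9, 10, 18, 20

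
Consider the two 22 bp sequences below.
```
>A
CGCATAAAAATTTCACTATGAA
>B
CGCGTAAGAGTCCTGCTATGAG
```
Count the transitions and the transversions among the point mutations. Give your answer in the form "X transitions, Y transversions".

Transitions (purine↔purine or pyrimidine↔pyrimidine): 4 A→G, 8 A→G, 10 A→G, 12 T→C, 13 T→C, 14 C→T, 15 A→G, 22 A→G.
Transversions (purine↔pyrimidine): none.

8 transitions, 0 transversions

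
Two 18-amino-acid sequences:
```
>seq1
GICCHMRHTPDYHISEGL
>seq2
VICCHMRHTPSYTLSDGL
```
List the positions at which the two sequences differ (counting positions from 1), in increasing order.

1, 11, 13, 14, 16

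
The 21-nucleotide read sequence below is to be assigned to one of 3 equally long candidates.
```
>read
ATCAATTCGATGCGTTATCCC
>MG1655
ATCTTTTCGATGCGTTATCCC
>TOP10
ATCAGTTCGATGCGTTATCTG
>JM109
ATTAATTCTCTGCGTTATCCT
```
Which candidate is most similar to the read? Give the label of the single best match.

Hamming distances to read — MG1655: 2; TOP10: 3; JM109: 4.
Smallest is MG1655 with 2 mismatches.

MG1655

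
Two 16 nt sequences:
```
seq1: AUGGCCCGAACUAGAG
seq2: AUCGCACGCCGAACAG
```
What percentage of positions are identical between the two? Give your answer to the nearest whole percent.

56%

7 positions differ (3, 6, 9, 10, 11, 12, 14), so 9 of 16 match: 9/16 = 56.25%.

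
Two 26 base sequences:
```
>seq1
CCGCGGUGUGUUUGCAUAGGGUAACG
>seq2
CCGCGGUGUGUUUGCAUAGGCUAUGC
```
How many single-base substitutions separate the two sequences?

4

The sequences differ at sites 21, 24, 25, 26 (1-based) — 4 in total.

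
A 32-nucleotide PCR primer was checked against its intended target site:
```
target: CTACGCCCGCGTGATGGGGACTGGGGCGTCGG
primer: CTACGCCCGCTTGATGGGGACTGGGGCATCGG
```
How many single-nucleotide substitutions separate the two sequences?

Comparing position by position, 2 bases differ: 11 (G/T), 28 (G/A).

2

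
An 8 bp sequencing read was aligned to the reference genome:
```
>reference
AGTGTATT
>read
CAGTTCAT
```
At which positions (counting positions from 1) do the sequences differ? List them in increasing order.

1, 2, 3, 4, 6, 7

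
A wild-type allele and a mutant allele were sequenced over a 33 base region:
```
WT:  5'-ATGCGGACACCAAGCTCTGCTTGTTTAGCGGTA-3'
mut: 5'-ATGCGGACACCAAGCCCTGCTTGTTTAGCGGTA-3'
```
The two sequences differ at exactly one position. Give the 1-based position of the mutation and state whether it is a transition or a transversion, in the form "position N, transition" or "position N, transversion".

position 16, transition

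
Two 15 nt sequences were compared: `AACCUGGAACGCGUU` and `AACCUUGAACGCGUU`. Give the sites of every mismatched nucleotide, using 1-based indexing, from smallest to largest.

6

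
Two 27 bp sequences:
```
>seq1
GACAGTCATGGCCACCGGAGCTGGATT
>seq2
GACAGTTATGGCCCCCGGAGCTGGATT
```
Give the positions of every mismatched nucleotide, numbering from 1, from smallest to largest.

Scanning 1-based: 7: C/T; 14: A/C.

7, 14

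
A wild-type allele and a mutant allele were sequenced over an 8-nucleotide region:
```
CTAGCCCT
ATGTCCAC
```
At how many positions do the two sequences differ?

5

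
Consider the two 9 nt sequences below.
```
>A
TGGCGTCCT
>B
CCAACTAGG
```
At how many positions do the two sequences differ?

Comparing position by position, 8 positions differ: 1 (T/C), 2 (G/C), 3 (G/A), 4 (C/A), 5 (G/C), 7 (C/A), 8 (C/G), 9 (T/G).

8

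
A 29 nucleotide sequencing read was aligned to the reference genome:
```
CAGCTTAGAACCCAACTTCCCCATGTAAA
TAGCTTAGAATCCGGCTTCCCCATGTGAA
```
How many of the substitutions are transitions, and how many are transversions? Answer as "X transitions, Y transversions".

5 transitions, 0 transversions

Mismatches (1-based):
base 1: C→T (pyrimidine→pyrimidine, transition)
base 11: C→T (pyrimidine→pyrimidine, transition)
base 14: A→G (purine→purine, transition)
base 15: A→G (purine→purine, transition)
base 27: A→G (purine→purine, transition)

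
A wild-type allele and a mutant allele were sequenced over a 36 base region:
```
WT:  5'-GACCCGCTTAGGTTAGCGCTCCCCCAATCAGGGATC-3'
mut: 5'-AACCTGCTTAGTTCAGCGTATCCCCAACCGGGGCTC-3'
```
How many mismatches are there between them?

The sequences differ at sites 1, 5, 12, 14, 19, 20, 21, 28, 30, 34 (1-based) — 10 in total.

10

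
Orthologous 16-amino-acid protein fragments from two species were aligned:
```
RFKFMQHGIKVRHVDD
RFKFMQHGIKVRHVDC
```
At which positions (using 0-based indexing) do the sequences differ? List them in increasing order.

15

Scanning 0-based: 15: D/C.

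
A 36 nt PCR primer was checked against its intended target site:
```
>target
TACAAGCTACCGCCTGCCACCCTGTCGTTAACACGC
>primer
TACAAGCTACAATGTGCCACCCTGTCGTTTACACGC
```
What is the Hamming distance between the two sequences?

Mismatches (1-based): position 11: C→A; position 12: G→A; position 13: C→T; position 14: C→G; position 30: A→T.

5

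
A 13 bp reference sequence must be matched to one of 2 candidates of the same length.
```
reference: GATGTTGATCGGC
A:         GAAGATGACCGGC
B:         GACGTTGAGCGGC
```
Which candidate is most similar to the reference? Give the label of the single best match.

Hamming distances to reference — A: 3; B: 2.
Smallest is B with 2 mismatches.

B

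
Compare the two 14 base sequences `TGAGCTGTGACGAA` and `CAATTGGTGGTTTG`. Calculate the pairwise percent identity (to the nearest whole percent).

10 positions differ (1, 2, 4, 5, 6, 10, 11, 12, 13, 14), so 4 of 14 match: 4/14 = 28.57%.

29%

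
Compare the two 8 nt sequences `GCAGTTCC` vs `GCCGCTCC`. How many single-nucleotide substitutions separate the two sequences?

The sequences differ at positions 3, 5 (1-based) — 2 in total.

2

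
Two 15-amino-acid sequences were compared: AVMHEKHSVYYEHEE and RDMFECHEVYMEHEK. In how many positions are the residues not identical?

Comparing position by position, 7 positions differ: 1 (A/R), 2 (V/D), 4 (H/F), 6 (K/C), 8 (S/E), 11 (Y/M), 15 (E/K).

7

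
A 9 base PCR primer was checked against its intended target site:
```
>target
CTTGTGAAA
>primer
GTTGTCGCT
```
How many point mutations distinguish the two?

5

Mismatches (1-based): base 1: C→G; base 6: G→C; base 7: A→G; base 8: A→C; base 9: A→T.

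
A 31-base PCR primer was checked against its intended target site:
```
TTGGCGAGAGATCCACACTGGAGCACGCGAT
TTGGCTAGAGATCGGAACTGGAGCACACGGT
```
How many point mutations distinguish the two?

The sequences differ at bases 6, 14, 15, 16, 27, 30 (1-based) — 6 in total.

6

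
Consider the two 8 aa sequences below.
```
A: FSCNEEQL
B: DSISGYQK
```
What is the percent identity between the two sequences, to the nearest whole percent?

25%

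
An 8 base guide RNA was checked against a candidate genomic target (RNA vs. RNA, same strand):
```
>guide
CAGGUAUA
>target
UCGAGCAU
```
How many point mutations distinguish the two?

7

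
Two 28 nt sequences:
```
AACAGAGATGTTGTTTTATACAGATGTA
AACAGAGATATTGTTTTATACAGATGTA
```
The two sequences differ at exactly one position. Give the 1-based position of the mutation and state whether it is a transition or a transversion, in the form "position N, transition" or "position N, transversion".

position 10, transition

The sequences differ only at position 10: G→A (purine→purine), a transition.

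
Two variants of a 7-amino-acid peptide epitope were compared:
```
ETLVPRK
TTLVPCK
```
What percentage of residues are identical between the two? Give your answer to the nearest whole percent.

2 positions differ (1, 6), so 5 of 7 match: 5/7 = 71.43%.

71%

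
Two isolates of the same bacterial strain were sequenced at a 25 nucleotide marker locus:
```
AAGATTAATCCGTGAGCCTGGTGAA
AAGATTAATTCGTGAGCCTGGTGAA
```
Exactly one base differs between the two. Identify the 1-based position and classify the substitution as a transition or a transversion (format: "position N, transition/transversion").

position 10, transition

Position 10 changes C→T. C is a pyrimidine and T is a pyrimidine, so this is a transition.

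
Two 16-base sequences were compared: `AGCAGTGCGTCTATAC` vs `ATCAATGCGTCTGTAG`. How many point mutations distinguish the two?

Mismatches (1-based): site 2: G→T; site 5: G→A; site 13: A→G; site 16: C→G.

4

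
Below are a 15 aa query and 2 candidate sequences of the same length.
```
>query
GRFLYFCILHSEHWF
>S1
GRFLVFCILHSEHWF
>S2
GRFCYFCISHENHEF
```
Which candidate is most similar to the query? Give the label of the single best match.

S1

Hamming distances to query — S1: 1; S2: 5.
Smallest is S1 with 1 mismatch.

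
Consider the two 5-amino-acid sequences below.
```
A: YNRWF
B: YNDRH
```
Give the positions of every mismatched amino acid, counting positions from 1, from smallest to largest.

3, 4, 5

Scanning 1-based: 3: R/D; 4: W/R; 5: F/H.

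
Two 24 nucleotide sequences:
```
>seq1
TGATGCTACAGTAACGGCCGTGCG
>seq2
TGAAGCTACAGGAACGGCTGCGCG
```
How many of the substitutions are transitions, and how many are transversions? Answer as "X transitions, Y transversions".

2 transitions, 2 transversions

Transitions (purine↔purine or pyrimidine↔pyrimidine): 19 C→T, 21 T→C.
Transversions (purine↔pyrimidine): 4 T→A, 12 T→G.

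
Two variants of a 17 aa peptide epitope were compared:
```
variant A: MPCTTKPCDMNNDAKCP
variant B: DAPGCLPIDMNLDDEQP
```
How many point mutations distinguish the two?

11

The sequences differ at positions 1, 2, 3, 4, 5, 6, 8, 12, 14, 15, 16 (1-based) — 11 in total.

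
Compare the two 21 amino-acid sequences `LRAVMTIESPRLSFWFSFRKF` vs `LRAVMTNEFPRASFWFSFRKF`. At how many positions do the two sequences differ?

Comparing position by position, 3 positions differ: 7 (I/N), 9 (S/F), 12 (L/A).

3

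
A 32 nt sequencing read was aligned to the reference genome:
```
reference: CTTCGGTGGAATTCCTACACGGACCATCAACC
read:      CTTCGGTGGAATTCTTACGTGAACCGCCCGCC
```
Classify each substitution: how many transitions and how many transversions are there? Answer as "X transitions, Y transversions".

Transitions (purine↔purine or pyrimidine↔pyrimidine): 15 C→T, 19 A→G, 20 C→T, 22 G→A, 26 A→G, 27 T→C, 30 A→G.
Transversions (purine↔pyrimidine): 29 A→C.

7 transitions, 1 transversion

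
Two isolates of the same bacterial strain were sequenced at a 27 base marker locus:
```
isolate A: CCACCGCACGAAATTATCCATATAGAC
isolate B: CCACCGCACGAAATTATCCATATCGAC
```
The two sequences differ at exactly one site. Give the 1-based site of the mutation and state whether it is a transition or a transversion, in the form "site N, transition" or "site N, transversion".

site 24, transversion

The sequences differ only at site 24: A→C (purine→pyrimidine), a transversion.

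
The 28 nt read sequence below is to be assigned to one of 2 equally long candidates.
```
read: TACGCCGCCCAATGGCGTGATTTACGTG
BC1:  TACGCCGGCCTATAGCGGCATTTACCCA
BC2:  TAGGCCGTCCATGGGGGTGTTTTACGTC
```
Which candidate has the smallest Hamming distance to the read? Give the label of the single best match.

BC1 differs at 8 positions; BC2 differs at 7 positions. The closest is BC2.

BC2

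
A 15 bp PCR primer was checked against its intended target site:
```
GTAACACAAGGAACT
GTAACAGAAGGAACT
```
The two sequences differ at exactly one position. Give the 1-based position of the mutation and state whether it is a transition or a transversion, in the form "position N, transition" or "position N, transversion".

position 7, transversion

Position 7 changes C→G. C is a pyrimidine and G is a purine, so this is a transversion.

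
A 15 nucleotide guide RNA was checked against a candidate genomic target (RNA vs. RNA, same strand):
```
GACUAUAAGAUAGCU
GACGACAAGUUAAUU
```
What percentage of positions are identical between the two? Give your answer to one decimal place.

66.7%

5 positions differ (4, 6, 10, 13, 14), so 10 of 15 match: 10/15 = 66.67%.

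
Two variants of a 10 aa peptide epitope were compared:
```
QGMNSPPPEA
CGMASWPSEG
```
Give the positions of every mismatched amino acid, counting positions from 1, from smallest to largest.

Scanning 1-based: 1: Q/C; 4: N/A; 6: P/W; 8: P/S; 10: A/G.

1, 4, 6, 8, 10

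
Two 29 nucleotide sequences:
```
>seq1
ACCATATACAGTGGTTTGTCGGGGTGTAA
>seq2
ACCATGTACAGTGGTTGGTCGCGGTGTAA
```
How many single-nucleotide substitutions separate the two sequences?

3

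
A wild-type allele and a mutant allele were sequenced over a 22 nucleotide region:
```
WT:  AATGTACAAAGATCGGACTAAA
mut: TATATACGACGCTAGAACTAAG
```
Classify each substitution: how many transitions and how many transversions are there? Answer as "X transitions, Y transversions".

Mismatches (1-based):
base 1: A→T (purine→pyrimidine, transversion)
base 4: G→A (purine→purine, transition)
base 8: A→G (purine→purine, transition)
base 10: A→C (purine→pyrimidine, transversion)
base 12: A→C (purine→pyrimidine, transversion)
base 14: C→A (pyrimidine→purine, transversion)
base 16: G→A (purine→purine, transition)
base 22: A→G (purine→purine, transition)

4 transitions, 4 transversions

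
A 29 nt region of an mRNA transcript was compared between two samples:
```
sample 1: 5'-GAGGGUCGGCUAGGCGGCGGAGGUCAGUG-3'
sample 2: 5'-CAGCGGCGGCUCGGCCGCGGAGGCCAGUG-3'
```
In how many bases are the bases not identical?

6

The sequences differ at bases 1, 4, 6, 12, 16, 24 (1-based) — 6 in total.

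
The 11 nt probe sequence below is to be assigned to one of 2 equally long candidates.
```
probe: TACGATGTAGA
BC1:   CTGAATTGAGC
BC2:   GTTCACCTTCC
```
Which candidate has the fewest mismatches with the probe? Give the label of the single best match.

BC1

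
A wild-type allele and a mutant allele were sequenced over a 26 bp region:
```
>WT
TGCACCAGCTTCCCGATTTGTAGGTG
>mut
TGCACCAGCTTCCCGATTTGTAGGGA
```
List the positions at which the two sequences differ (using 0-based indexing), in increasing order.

24, 25

Differences at position 24 (T→G), position 25 (G→A).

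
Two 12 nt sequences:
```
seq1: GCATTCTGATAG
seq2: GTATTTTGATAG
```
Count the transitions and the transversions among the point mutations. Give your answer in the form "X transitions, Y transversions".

2 transitions, 0 transversions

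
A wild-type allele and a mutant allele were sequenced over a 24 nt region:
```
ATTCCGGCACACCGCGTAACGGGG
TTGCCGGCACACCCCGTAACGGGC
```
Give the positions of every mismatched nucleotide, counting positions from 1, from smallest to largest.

1, 3, 14, 24

Differences at position 1 (A→T), position 3 (T→G), position 14 (G→C), position 24 (G→C).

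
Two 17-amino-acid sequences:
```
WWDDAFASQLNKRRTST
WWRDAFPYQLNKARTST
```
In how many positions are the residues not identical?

Comparing position by position, 4 positions differ: 3 (D/R), 7 (A/P), 8 (S/Y), 13 (R/A).

4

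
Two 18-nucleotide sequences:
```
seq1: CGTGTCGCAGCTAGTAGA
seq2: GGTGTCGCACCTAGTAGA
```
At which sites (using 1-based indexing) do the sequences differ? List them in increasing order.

1, 10

Differences at site 1 (C→G), site 10 (G→C).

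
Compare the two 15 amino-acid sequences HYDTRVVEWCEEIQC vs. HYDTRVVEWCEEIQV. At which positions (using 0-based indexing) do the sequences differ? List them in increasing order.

Differences at position 14 (C→V).

14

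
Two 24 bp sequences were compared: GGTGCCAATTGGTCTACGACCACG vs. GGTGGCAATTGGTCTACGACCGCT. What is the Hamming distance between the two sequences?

3

The sequences differ at sites 5, 22, 24 (1-based) — 3 in total.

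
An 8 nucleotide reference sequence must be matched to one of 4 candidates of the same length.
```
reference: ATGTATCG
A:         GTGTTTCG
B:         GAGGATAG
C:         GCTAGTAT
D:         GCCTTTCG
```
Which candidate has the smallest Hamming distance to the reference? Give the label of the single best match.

Hamming distances to reference — A: 2; B: 4; C: 7; D: 4.
Smallest is A with 2 mismatches.

A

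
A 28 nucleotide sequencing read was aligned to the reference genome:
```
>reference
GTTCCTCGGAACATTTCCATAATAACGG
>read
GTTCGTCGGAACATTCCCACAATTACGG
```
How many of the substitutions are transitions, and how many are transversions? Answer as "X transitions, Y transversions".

Mismatches (1-based):
site 5: C→G (pyrimidine→purine, transversion)
site 16: T→C (pyrimidine→pyrimidine, transition)
site 20: T→C (pyrimidine→pyrimidine, transition)
site 24: A→T (purine→pyrimidine, transversion)

2 transitions, 2 transversions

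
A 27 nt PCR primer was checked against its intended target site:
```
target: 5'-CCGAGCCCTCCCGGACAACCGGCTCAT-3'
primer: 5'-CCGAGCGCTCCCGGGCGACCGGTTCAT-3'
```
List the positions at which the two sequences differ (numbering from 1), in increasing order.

7, 15, 17, 23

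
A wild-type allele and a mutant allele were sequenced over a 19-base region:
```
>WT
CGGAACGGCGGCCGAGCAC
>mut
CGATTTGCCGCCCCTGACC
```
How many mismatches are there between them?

10

Comparing position by position, 10 sites differ: 3 (G/A), 4 (A/T), 5 (A/T), 6 (C/T), 8 (G/C), 11 (G/C), 14 (G/C), 15 (A/T), 17 (C/A), 18 (A/C).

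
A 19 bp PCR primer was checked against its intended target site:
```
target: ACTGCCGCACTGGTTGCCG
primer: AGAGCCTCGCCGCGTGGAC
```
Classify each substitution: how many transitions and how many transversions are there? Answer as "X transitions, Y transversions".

2 transitions, 8 transversions

Mismatches (1-based):
site 2: C→G (pyrimidine→purine, transversion)
site 3: T→A (pyrimidine→purine, transversion)
site 7: G→T (purine→pyrimidine, transversion)
site 9: A→G (purine→purine, transition)
site 11: T→C (pyrimidine→pyrimidine, transition)
site 13: G→C (purine→pyrimidine, transversion)
site 14: T→G (pyrimidine→purine, transversion)
site 17: C→G (pyrimidine→purine, transversion)
site 18: C→A (pyrimidine→purine, transversion)
site 19: G→C (purine→pyrimidine, transversion)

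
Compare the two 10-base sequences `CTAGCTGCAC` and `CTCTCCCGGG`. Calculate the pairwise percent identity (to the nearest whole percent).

7 positions differ (3, 4, 6, 7, 8, 9, 10), so 3 of 10 match: 3/10 = 30%.

30%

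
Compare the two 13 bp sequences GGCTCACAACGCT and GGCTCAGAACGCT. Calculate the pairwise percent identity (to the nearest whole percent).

92%

Mismatch at position 7 (1-based): 1 of 13.
Identical positions: 12/13 = 92.31% → 92%.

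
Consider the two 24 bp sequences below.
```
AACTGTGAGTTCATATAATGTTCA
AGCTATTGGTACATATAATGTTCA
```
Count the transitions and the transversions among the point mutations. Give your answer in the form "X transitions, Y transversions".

Mismatches (1-based):
site 2: A→G (purine→purine, transition)
site 5: G→A (purine→purine, transition)
site 7: G→T (purine→pyrimidine, transversion)
site 8: A→G (purine→purine, transition)
site 11: T→A (pyrimidine→purine, transversion)

3 transitions, 2 transversions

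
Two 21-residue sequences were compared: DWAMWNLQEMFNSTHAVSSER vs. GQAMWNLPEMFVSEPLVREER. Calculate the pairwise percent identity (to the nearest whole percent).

57%

Mismatches at positions 1, 2, 8, 12, 14, 15, 16, 18, 19 (1-based): 9 of 21.
Identical positions: 12/21 = 57.14% → 57%.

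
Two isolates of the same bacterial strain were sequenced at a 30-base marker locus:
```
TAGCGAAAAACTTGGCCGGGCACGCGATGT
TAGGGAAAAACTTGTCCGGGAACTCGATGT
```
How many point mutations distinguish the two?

4

The sequences differ at positions 4, 15, 21, 24 (1-based) — 4 in total.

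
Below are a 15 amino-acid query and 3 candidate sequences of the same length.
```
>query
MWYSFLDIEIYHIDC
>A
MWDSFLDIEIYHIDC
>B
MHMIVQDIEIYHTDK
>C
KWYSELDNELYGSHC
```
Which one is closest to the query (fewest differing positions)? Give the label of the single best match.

A

A differs at 1 position; B differs at 7 positions; C differs at 7 positions. The closest is A.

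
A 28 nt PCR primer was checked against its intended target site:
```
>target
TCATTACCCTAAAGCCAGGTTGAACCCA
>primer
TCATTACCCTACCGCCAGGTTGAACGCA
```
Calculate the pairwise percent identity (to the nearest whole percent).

89%

Mismatches at positions 12, 13, 26 (1-based): 3 of 28.
Identical positions: 25/28 = 89.29% → 89%.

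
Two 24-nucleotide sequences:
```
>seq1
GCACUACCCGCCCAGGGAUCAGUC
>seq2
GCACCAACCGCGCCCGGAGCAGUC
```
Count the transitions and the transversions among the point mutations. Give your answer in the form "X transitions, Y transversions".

1 transition, 5 transversions

Transitions (purine↔purine or pyrimidine↔pyrimidine): 5 U→C.
Transversions (purine↔pyrimidine): 7 C→A, 12 C→G, 14 A→C, 15 G→C, 19 U→G.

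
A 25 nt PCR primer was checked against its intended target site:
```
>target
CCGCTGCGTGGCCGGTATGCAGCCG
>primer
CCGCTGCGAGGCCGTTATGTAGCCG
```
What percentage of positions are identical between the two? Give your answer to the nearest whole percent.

88%

3 positions differ (9, 15, 20), so 22 of 25 match: 22/25 = 88%.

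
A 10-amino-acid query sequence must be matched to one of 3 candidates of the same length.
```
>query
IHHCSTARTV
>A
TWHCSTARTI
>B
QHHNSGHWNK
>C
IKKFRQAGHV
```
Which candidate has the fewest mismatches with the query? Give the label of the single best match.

A

A differs at 3 positions; B differs at 7 positions; C differs at 7 positions. The closest is A.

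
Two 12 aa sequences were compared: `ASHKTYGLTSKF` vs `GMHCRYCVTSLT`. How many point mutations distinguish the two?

8

Comparing position by position, 8 residues differ: 1 (A/G), 2 (S/M), 4 (K/C), 5 (T/R), 7 (G/C), 8 (L/V), 11 (K/L), 12 (F/T).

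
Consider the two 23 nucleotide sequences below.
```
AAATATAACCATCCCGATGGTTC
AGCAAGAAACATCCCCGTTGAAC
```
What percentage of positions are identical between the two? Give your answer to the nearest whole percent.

10 positions differ (2, 3, 4, 6, 9, 16, 17, 19, 21, 22), so 13 of 23 match: 13/23 = 56.52%.

57%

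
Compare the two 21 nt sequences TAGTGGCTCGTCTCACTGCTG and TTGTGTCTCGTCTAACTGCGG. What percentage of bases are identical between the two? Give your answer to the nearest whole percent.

81%

Mismatches at positions 2, 6, 14, 20 (1-based): 4 of 21.
Identical positions: 17/21 = 80.95% → 81%.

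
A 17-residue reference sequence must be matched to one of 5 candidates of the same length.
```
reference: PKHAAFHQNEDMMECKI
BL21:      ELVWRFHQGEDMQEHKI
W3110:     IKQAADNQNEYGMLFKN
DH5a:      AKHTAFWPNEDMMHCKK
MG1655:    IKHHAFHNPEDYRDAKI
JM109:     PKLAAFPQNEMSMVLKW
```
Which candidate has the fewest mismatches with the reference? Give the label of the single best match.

DH5a

BL21 differs at 8 positions; W3110 differs at 9 positions; DH5a differs at 6 positions; MG1655 differs at 8 positions; JM109 differs at 7 positions. The closest is DH5a.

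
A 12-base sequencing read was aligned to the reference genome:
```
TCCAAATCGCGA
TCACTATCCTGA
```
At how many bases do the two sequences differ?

The sequences differ at bases 3, 4, 5, 9, 10 (1-based) — 5 in total.

5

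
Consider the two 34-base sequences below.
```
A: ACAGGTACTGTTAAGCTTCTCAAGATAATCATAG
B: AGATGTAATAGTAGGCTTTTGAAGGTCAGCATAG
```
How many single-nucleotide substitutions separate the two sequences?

The sequences differ at positions 2, 4, 8, 10, 11, 14, 19, 21, 25, 27, 29 (1-based) — 11 in total.

11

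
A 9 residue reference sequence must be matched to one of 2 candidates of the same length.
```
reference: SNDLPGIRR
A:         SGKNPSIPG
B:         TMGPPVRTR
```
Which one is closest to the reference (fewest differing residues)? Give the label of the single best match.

Hamming distances to reference — A: 6; B: 7.
Smallest is A with 6 mismatches.

A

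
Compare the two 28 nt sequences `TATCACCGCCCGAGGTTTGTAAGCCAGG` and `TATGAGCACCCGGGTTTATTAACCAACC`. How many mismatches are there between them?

11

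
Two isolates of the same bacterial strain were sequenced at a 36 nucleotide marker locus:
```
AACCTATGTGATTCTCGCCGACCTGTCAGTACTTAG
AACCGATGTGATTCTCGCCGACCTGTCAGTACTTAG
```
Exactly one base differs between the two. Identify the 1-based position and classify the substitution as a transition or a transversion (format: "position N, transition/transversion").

The sequences differ only at position 5: T→G (pyrimidine→purine), a transversion.

position 5, transversion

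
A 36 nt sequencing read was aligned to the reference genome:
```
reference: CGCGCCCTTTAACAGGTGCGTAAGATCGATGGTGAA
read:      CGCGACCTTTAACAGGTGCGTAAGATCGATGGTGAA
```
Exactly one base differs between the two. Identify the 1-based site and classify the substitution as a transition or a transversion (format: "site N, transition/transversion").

site 5, transversion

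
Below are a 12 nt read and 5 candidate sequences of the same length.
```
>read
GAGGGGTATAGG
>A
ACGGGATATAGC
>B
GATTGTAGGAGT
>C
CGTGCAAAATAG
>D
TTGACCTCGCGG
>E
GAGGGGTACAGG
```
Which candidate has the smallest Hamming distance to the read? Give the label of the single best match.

E

A differs at 4 sites; B differs at 7 sites; C differs at 9 sites; D differs at 8 sites; E differs at 1 site. The closest is E.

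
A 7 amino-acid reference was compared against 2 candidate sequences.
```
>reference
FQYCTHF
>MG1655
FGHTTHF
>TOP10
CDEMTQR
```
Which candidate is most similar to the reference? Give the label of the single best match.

MG1655

MG1655 differs at 3 positions; TOP10 differs at 6 positions. The closest is MG1655.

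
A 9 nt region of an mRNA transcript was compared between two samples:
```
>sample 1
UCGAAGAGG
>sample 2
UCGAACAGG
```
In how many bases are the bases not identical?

1

Mismatches (1-based): base 6: G→C.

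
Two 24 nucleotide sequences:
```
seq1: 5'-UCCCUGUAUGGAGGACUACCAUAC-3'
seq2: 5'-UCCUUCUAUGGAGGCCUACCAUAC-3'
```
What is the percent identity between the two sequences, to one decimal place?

87.5%

3 positions differ (4, 6, 15), so 21 of 24 match: 21/24 = 87.5%.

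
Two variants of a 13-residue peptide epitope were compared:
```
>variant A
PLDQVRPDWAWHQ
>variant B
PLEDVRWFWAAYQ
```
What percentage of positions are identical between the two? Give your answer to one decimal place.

6 positions differ (3, 4, 7, 8, 11, 12), so 7 of 13 match: 7/13 = 53.85%.

53.8%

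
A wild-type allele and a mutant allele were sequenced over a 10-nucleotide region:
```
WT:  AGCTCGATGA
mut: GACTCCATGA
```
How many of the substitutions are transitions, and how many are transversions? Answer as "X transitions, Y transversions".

2 transitions, 1 transversion

Transitions (purine↔purine or pyrimidine↔pyrimidine): 1 A→G, 2 G→A.
Transversions (purine↔pyrimidine): 6 G→C.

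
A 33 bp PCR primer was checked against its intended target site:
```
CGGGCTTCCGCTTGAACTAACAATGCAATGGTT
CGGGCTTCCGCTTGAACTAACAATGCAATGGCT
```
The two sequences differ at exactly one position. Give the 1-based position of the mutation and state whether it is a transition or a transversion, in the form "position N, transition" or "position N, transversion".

The sequences differ only at position 32: T→C (pyrimidine→pyrimidine), a transition.

position 32, transition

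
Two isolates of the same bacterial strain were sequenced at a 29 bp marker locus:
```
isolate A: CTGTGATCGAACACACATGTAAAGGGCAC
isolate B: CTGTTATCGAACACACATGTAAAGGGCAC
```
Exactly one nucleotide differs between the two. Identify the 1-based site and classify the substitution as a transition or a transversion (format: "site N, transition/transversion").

The sequences differ only at site 5: G→T (purine→pyrimidine), a transversion.

site 5, transversion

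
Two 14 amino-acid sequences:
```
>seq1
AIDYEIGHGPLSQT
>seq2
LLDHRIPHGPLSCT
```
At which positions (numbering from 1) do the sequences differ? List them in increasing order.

1, 2, 4, 5, 7, 13

Scanning 1-based: 1: A/L; 2: I/L; 4: Y/H; 5: E/R; 7: G/P; 13: Q/C.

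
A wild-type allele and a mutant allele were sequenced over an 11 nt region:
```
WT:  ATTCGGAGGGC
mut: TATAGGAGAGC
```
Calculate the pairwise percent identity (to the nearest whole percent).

64%

4 positions differ (1, 2, 4, 9), so 7 of 11 match: 7/11 = 63.64%.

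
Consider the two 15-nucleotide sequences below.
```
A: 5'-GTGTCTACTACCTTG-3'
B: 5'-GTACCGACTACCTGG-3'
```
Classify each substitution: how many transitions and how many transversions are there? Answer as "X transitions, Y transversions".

2 transitions, 2 transversions

Transitions (purine↔purine or pyrimidine↔pyrimidine): 3 G→A, 4 T→C.
Transversions (purine↔pyrimidine): 6 T→G, 14 T→G.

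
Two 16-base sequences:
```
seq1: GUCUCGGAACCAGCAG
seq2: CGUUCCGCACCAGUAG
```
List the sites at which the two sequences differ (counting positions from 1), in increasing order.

1, 2, 3, 6, 8, 14

Differences at site 1 (G→C), site 2 (U→G), site 3 (C→U), site 6 (G→C), site 8 (A→C), site 14 (C→U).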